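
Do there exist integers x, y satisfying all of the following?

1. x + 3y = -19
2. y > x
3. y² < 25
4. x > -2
No

A contradictory subset is {x + 3y = -19, y > x, x > -2}. No integer assignment can satisfy these jointly:

  - x + 3y = -19: is a linear equation tying the variables together
  - y > x: bounds one variable relative to another variable
  - x > -2: bounds one variable relative to a constant

Propagating the comparison: y > x and x ≥ -1 give y ≥ 0. Range argument: with x ∈ [-1, ∞], y ∈ [0, ∞], the left side of the equation is at least -1, but the right side is -19 < -1. No integer solution exists.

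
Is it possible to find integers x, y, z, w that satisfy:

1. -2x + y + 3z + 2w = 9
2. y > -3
Yes

Take x = 0, y = 1, z = 0, w = 4. Substituting into each constraint:
  (1) -2(0) + 1 + 3(0) + 2(4) = 9 ✓
  (2) 1 > -3 ✓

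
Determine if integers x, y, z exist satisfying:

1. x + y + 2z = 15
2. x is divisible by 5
Yes

Take x = 0, y = 1, z = 7. Substituting into each constraint:
  (1) 0 + 1 + 2(7) = 15 ✓
  (2) 0 = 5 × 0, remainder 0 ✓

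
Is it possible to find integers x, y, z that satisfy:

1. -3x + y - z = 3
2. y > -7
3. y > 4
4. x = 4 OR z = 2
Yes

Take x = 0, y = 5, z = 2. Substituting into each constraint:
  (1) -3(0) + 5 + (-2) = 3 ✓
  (2) 5 > -7 ✓
  (3) 5 > 4 ✓
  (4) z = 2, target 2 ✓ (second branch holds)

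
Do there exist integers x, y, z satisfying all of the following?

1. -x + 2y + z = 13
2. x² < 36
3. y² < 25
Yes

Take x = 0, y = -1, z = 15. Substituting into each constraint:
  (1) 0 + 2(-1) + 15 = 13 ✓
  (2) x² = (0)² = 0, and 0 < 36 ✓
  (3) y² = (-1)² = 1, and 1 < 25 ✓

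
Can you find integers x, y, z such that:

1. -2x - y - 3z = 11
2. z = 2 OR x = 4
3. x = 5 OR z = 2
Yes

Take x = -9, y = 1, z = 2. Substituting into each constraint:
  (1) -2(-9) + (-1) - 3(2) = 11 ✓
  (2) z = 2, target 2 ✓ (first branch holds)
  (3) z = 2, target 2 ✓ (second branch holds)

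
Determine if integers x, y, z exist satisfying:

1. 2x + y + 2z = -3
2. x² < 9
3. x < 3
Yes

Take x = 0, y = 1, z = -2. Substituting into each constraint:
  (1) 2(0) + 1 + 2(-2) = -3 ✓
  (2) x² = (0)² = 0, and 0 < 9 ✓
  (3) 0 < 3 ✓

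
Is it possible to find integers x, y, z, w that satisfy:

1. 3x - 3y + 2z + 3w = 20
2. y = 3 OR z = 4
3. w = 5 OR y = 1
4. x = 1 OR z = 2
Yes

Take x = 1, y = 1, z = 4, w = 4. Substituting into each constraint:
  (1) 3(1) - 3(1) + 2(4) + 3(4) = 20 ✓
  (2) z = 4, target 4 ✓ (second branch holds)
  (3) y = 1, target 1 ✓ (second branch holds)
  (4) x = 1, target 1 ✓ (first branch holds)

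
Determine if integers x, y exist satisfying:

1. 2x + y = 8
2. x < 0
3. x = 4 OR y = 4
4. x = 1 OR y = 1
No

A contradictory subset is {2x + y = 8, x < 0, x = 1 OR y = 1}. No integer assignment can satisfy these jointly:

  - 2x + y = 8: is a linear equation tying the variables together
  - x < 0: bounds one variable relative to a constant
  - x = 1 OR y = 1: forces a choice: either x = 1 or y = 1

Split on the disjunction (x = 1 OR y = 1):
  • If x = 1: this contradicts the bound x ≤ -1.
  • If y = 1: with y = 1, every remaining term of the linear equation is divisible by 2, so the left side is ≡ 0 (mod 2); but the right side 7 ≡ 1 (mod 2). No integers can satisfy it.
Both branches are infeasible, so the system has no integer solution.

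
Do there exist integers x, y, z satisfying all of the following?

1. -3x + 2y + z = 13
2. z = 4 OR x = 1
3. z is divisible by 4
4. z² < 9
Yes

Take x = 1, y = 8, z = 0. Substituting into each constraint:
  (1) -3(1) + 2(8) + 0 = 13 ✓
  (2) x = 1, target 1 ✓ (second branch holds)
  (3) 0 = 4 × 0, remainder 0 ✓
  (4) z² = (0)² = 0, and 0 < 9 ✓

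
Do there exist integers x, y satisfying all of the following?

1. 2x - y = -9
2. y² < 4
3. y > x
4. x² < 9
No

A contradictory subset is {2x - y = -9, y² < 4, x² < 9}. No integer assignment can satisfy these jointly:

  - 2x - y = -9: is a linear equation tying the variables together
  - y² < 4: restricts y to |y| ≤ 1
  - x² < 9: restricts x to |x| ≤ 2

Range argument: with x ∈ [-2, 2], y ∈ [-1, 1], the left side of the equation is at least -5, but the right side is -9 < -5. No integer solution exists.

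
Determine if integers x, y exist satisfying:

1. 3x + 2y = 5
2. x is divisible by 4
No

The full constraint system is jointly infeasible over the integers. Each constraint and what it forces:

  - 3x + 2y = 5: is a linear equation tying the variables together
  - x is divisible by 4: restricts x to multiples of 4

Modular obstruction: writing x = 4x', every remaining term of the linear equation is divisible by 2, so the left side is ≡ 0 (mod 2); but the right side 5 ≡ 1 (mod 2). No integers can satisfy it.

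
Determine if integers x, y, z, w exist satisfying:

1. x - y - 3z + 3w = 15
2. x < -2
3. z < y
Yes

Take x = -3, y = 0, z = -1, w = 5. Substituting into each constraint:
  (1) (-3) + 0 - 3(-1) + 3(5) = 15 ✓
  (2) -3 < -2 ✓
  (3) -1 < 0 ✓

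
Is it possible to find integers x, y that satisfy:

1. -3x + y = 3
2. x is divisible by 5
Yes

Take x = 0, y = 3. Substituting into each constraint:
  (1) -3(0) + 3 = 3 ✓
  (2) 0 = 5 × 0, remainder 0 ✓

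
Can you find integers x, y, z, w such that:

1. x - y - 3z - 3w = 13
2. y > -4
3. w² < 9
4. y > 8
Yes

Take x = 0, y = 11, z = -8, w = 0. Substituting into each constraint:
  (1) 0 + (-11) - 3(-8) - 3(0) = 13 ✓
  (2) 11 > -4 ✓
  (3) w² = (0)² = 0, and 0 < 9 ✓
  (4) 11 > 8 ✓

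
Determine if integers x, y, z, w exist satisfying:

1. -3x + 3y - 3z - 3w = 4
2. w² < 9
No

Even the single constraint (-3x + 3y - 3z - 3w = 4) is infeasible over the integers.

  - -3x + 3y - 3z - 3w = 4: every term on the left is divisible by 3, so the LHS ≡ 0 (mod 3), but the RHS 4 is not — no integer solution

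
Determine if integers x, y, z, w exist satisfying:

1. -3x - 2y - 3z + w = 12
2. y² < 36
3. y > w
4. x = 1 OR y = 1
Yes

Take x = 1, y = 2, z = -6, w = 1. Substituting into each constraint:
  (1) -3(1) - 2(2) - 3(-6) + 1 = 12 ✓
  (2) y² = (2)² = 4, and 4 < 36 ✓
  (3) 2 > 1 ✓
  (4) x = 1, target 1 ✓ (first branch holds)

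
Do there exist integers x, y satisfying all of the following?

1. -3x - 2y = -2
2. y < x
Yes

Take x = 2, y = -2. Substituting into each constraint:
  (1) -3(2) - 2(-2) = -2 ✓
  (2) -2 < 2 ✓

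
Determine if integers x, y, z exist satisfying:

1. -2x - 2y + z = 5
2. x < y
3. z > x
Yes

Take x = 0, y = 1, z = 7. Substituting into each constraint:
  (1) -2(0) - 2(1) + 7 = 5 ✓
  (2) 0 < 1 ✓
  (3) 7 > 0 ✓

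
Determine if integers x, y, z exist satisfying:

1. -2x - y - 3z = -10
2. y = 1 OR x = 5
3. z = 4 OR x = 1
Yes

Take x = 5, y = -12, z = 4. Substituting into each constraint:
  (1) -2(5) + 12 - 3(4) = -10 ✓
  (2) x = 5, target 5 ✓ (second branch holds)
  (3) z = 4, target 4 ✓ (first branch holds)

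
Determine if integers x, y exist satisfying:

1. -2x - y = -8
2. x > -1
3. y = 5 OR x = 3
Yes

Take x = 3, y = 2. Substituting into each constraint:
  (1) -2(3) + (-2) = -8 ✓
  (2) 3 > -1 ✓
  (3) x = 3, target 3 ✓ (second branch holds)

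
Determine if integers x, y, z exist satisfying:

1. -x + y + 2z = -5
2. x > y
Yes

Take x = 0, y = -1, z = -2. Substituting into each constraint:
  (1) 0 + (-1) + 2(-2) = -5 ✓
  (2) 0 > -1 ✓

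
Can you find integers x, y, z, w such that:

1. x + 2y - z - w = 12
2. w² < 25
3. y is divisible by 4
Yes

Take x = 0, y = 0, z = -14, w = 2. Substituting into each constraint:
  (1) 0 + 2(0) + 14 + (-2) = 12 ✓
  (2) w² = (2)² = 4, and 4 < 25 ✓
  (3) 0 = 4 × 0, remainder 0 ✓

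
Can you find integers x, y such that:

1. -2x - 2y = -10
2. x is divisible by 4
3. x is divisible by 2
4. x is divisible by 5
Yes

Take x = 0, y = 5. Substituting into each constraint:
  (1) -2(0) - 2(5) = -10 ✓
  (2) 0 = 4 × 0, remainder 0 ✓
  (3) 0 = 2 × 0, remainder 0 ✓
  (4) 0 = 5 × 0, remainder 0 ✓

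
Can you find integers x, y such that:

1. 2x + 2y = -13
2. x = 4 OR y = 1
No

Even the single constraint (2x + 2y = -13) is infeasible over the integers.

  - 2x + 2y = -13: every term on the left is divisible by 2, so the LHS ≡ 0 (mod 2), but the RHS -13 is not — no integer solution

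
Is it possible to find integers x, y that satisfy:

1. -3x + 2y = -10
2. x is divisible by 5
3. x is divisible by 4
Yes

Take x = 0, y = -5. Substituting into each constraint:
  (1) -3(0) + 2(-5) = -10 ✓
  (2) 0 = 5 × 0, remainder 0 ✓
  (3) 0 = 4 × 0, remainder 0 ✓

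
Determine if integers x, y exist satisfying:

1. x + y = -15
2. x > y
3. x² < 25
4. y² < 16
No

A contradictory subset is {x + y = -15, x > y, y² < 16}. No integer assignment can satisfy these jointly:

  - x + y = -15: is a linear equation tying the variables together
  - x > y: bounds one variable relative to another variable
  - y² < 16: restricts y to |y| ≤ 3

Propagating the comparison: x > y and y ≥ -3 give x ≥ -2. Range argument: with x ∈ [-2, ∞], y ∈ [-3, 3], the left side of the equation is at least -5, but the right side is -15 < -5. No integer solution exists.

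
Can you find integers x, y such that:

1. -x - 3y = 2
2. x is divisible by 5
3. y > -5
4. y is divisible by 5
No

A contradictory subset is {-x - 3y = 2, x is divisible by 5, y is divisible by 5}. No integer assignment can satisfy these jointly:

  - -x - 3y = 2: is a linear equation tying the variables together
  - x is divisible by 5: restricts x to multiples of 5
  - y is divisible by 5: restricts y to multiples of 5

Modular obstruction: writing x = 5x' and writing y = 5y', every remaining term of the linear equation is divisible by 5, so the left side is ≡ 0 (mod 5); but the right side 2 ≡ 2 (mod 5). No integers can satisfy it.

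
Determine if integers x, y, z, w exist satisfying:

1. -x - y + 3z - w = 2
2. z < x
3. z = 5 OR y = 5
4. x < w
Yes

Take x = 6, y = 0, z = 5, w = 7. Substituting into each constraint:
  (1) (-6) + 0 + 3(5) + (-7) = 2 ✓
  (2) 5 < 6 ✓
  (3) z = 5, target 5 ✓ (first branch holds)
  (4) 6 < 7 ✓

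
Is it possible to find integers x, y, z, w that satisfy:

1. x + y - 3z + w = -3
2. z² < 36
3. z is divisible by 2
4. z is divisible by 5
Yes

Take x = -3, y = 0, z = 0, w = 0. Substituting into each constraint:
  (1) (-3) + 0 - 3(0) + 0 = -3 ✓
  (2) z² = (0)² = 0, and 0 < 36 ✓
  (3) 0 = 2 × 0, remainder 0 ✓
  (4) 0 = 5 × 0, remainder 0 ✓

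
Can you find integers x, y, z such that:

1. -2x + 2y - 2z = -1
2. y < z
No

Even the single constraint (-2x + 2y - 2z = -1) is infeasible over the integers.

  - -2x + 2y - 2z = -1: every term on the left is divisible by 2, so the LHS ≡ 0 (mod 2), but the RHS -1 is not — no integer solution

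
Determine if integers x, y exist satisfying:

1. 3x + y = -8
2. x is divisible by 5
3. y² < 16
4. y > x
No

The full constraint system is jointly infeasible over the integers. Each constraint and what it forces:

  - 3x + y = -8: is a linear equation tying the variables together
  - x is divisible by 5: restricts x to multiples of 5
  - y² < 16: restricts y to |y| ≤ 3
  - y > x: bounds one variable relative to another variable

The bounds confine y to {-3, -2, -1, 0, 1, 2, 3}. For each value, substitute into the equation:
  • y = -3: the equation gives 3x = -5, so x would not be an integer.
  • y = -2: the equation forces x = -2, but 5 does not divide -2.
  • y = -1: the equation gives 3x = -7, so x would not be an integer.
  • y = 0: the equation gives 3x = -8, so x would not be an integer.
  • y = 1: the equation forces x = -3, but 5 does not divide -3.
  • y = 2: the equation gives 3x = -10, so x would not be an integer.
  • y = 3: the equation gives 3x = -11, so x would not be an integer.
Every case fails, so no integer solution exists.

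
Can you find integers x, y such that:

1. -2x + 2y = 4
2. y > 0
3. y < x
No

A contradictory subset is {-2x + 2y = 4, y < x}. No integer assignment can satisfy these jointly:

  - -2x + 2y = 4: is a linear equation tying the variables together
  - y < x: bounds one variable relative to another variable

From the equation, x − y = -2, i.e. x − y = -2; but x > y requires x − y ≥ 1. Contradiction.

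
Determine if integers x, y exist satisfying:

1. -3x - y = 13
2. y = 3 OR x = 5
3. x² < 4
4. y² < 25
No

A contradictory subset is {-3x - y = 13, y = 3 OR x = 5, x² < 4}. No integer assignment can satisfy these jointly:

  - -3x - y = 13: is a linear equation tying the variables together
  - y = 3 OR x = 5: forces a choice: either y = 3 or x = 5
  - x² < 4: restricts x to |x| ≤ 1

Split on the disjunction (y = 3 OR x = 5):
  • If y = 3: with y = 3, every remaining term of the linear equation is divisible by 3, so the left side is ≡ 0 (mod 3); but the right side 16 ≡ 1 (mod 3). No integers can satisfy it.
  • If x = 5: this contradicts x² < 4, which requires |x| ≤ 1.
Both branches are infeasible, so the system has no integer solution.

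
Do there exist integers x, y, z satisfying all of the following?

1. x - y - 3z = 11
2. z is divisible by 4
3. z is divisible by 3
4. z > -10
Yes

Take x = 11, y = 0, z = 0. Substituting into each constraint:
  (1) 11 + 0 - 3(0) = 11 ✓
  (2) 0 = 4 × 0, remainder 0 ✓
  (3) 0 = 3 × 0, remainder 0 ✓
  (4) 0 > -10 ✓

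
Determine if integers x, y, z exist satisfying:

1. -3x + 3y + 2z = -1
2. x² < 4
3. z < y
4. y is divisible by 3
Yes

Take x = -1, y = 0, z = -2. Substituting into each constraint:
  (1) -3(-1) + 3(0) + 2(-2) = -1 ✓
  (2) x² = (-1)² = 1, and 1 < 4 ✓
  (3) -2 < 0 ✓
  (4) 0 = 3 × 0, remainder 0 ✓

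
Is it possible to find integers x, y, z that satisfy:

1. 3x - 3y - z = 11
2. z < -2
Yes

Take x = 0, y = -2, z = -5. Substituting into each constraint:
  (1) 3(0) - 3(-2) + 5 = 11 ✓
  (2) -5 < -2 ✓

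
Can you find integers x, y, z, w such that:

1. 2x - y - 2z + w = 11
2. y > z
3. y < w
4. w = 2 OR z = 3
Yes

Take x = 5, y = 1, z = 0, w = 2. Substituting into each constraint:
  (1) 2(5) + (-1) - 2(0) + 2 = 11 ✓
  (2) 1 > 0 ✓
  (3) 1 < 2 ✓
  (4) w = 2, target 2 ✓ (first branch holds)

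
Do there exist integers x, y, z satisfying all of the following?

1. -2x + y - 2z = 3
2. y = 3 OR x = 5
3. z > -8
Yes

Take x = 5, y = 1, z = -6. Substituting into each constraint:
  (1) -2(5) + 1 - 2(-6) = 3 ✓
  (2) x = 5, target 5 ✓ (second branch holds)
  (3) -6 > -8 ✓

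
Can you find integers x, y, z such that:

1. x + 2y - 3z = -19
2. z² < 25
Yes

Take x = 0, y = -8, z = 1. Substituting into each constraint:
  (1) 0 + 2(-8) - 3(1) = -19 ✓
  (2) z² = (1)² = 1, and 1 < 25 ✓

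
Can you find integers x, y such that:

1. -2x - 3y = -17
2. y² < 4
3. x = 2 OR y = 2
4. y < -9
No

A contradictory subset is {-2x - 3y = -17, x = 2 OR y = 2, y < -9}. No integer assignment can satisfy these jointly:

  - -2x - 3y = -17: is a linear equation tying the variables together
  - x = 2 OR y = 2: forces a choice: either x = 2 or y = 2
  - y < -9: bounds one variable relative to a constant

Split on the disjunction (x = 2 OR y = 2):
  • If x = 2: with x = 2, every remaining term of the linear equation is divisible by 3, so the left side is ≡ 0 (mod 3); but the right side -13 ≡ 2 (mod 3). No integers can satisfy it.
  • If y = 2: this contradicts the bound y ≤ -10.
Both branches are infeasible, so the system has no integer solution.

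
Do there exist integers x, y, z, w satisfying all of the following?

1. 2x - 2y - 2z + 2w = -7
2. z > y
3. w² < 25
No

Even the single constraint (2x - 2y - 2z + 2w = -7) is infeasible over the integers.

  - 2x - 2y - 2z + 2w = -7: every term on the left is divisible by 2, so the LHS ≡ 0 (mod 2), but the RHS -7 is not — no integer solution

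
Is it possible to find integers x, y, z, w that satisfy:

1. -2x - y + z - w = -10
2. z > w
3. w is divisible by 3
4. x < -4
Yes

Take x = -5, y = 21, z = 1, w = 0. Substituting into each constraint:
  (1) -2(-5) + (-21) + 1 + 0 = -10 ✓
  (2) 1 > 0 ✓
  (3) 0 = 3 × 0, remainder 0 ✓
  (4) -5 < -4 ✓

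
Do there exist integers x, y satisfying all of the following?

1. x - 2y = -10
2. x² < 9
Yes

Take x = 0, y = 5. Substituting into each constraint:
  (1) 0 - 2(5) = -10 ✓
  (2) x² = (0)² = 0, and 0 < 9 ✓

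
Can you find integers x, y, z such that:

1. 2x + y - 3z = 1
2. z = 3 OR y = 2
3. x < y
Yes

Take x = 1, y = 2, z = 1. Substituting into each constraint:
  (1) 2(1) + 2 - 3(1) = 1 ✓
  (2) y = 2, target 2 ✓ (second branch holds)
  (3) 1 < 2 ✓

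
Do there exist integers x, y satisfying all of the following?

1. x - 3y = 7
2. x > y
Yes

Take x = -2, y = -3. Substituting into each constraint:
  (1) (-2) - 3(-3) = 7 ✓
  (2) -2 > -3 ✓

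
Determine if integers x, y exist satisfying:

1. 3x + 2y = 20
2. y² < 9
Yes

Take x = 6, y = 1. Substituting into each constraint:
  (1) 3(6) + 2(1) = 20 ✓
  (2) y² = (1)² = 1, and 1 < 9 ✓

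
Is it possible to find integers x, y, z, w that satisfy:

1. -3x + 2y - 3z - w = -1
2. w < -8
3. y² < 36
Yes

Take x = 0, y = -5, z = 0, w = -9. Substituting into each constraint:
  (1) -3(0) + 2(-5) - 3(0) + 9 = -1 ✓
  (2) -9 < -8 ✓
  (3) y² = (-5)² = 25, and 25 < 36 ✓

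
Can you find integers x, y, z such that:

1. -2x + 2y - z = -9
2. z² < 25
Yes

Take x = 4, y = 0, z = 1. Substituting into each constraint:
  (1) -2(4) + 2(0) + (-1) = -9 ✓
  (2) z² = (1)² = 1, and 1 < 25 ✓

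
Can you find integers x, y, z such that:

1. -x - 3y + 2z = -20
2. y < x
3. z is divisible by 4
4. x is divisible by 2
Yes

Take x = 0, y = -4, z = -16. Substituting into each constraint:
  (1) 0 - 3(-4) + 2(-16) = -20 ✓
  (2) -4 < 0 ✓
  (3) -16 = 4 × -4, remainder 0 ✓
  (4) 0 = 2 × 0, remainder 0 ✓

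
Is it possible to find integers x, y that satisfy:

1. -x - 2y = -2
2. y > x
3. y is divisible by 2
Yes

Take x = -2, y = 2. Substituting into each constraint:
  (1) 2 - 2(2) = -2 ✓
  (2) 2 > -2 ✓
  (3) 2 = 2 × 1, remainder 0 ✓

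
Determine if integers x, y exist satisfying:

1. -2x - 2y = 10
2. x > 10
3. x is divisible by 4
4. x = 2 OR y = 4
No

A contradictory subset is {-2x - 2y = 10, x > 10, x = 2 OR y = 4}. No integer assignment can satisfy these jointly:

  - -2x - 2y = 10: is a linear equation tying the variables together
  - x > 10: bounds one variable relative to a constant
  - x = 2 OR y = 4: forces a choice: either x = 2 or y = 4

Split on the disjunction (x = 2 OR y = 4):
  • If x = 2: this contradicts the bound x ≥ 11.
  • If y = 4: the equation forces x = -9, which contradicts the bound x ≥ 11.
Both branches are infeasible, so the system has no integer solution.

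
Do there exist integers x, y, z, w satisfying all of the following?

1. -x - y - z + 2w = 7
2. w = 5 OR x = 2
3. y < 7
Yes

Take x = 3, y = 0, z = 0, w = 5. Substituting into each constraint:
  (1) (-3) + 0 + 0 + 2(5) = 7 ✓
  (2) w = 5, target 5 ✓ (first branch holds)
  (3) 0 < 7 ✓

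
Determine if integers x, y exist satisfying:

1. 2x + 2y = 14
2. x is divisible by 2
Yes

Take x = 0, y = 7. Substituting into each constraint:
  (1) 2(0) + 2(7) = 14 ✓
  (2) 0 = 2 × 0, remainder 0 ✓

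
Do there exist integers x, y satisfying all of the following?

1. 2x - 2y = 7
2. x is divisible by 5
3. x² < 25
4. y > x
No

Even the single constraint (2x - 2y = 7) is infeasible over the integers.

  - 2x - 2y = 7: every term on the left is divisible by 2, so the LHS ≡ 0 (mod 2), but the RHS 7 is not — no integer solution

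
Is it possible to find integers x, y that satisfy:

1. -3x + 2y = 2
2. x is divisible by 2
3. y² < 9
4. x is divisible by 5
Yes

Take x = 0, y = 1. Substituting into each constraint:
  (1) -3(0) + 2(1) = 2 ✓
  (2) 0 = 2 × 0, remainder 0 ✓
  (3) y² = (1)² = 1, and 1 < 9 ✓
  (4) 0 = 5 × 0, remainder 0 ✓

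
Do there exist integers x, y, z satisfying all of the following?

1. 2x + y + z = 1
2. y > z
Yes

Take x = 0, y = 1, z = 0. Substituting into each constraint:
  (1) 2(0) + 1 + 0 = 1 ✓
  (2) 1 > 0 ✓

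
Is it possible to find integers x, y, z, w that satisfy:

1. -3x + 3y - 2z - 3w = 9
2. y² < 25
Yes

Take x = 1, y = 0, z = -6, w = 0. Substituting into each constraint:
  (1) -3(1) + 3(0) - 2(-6) - 3(0) = 9 ✓
  (2) y² = (0)² = 0, and 0 < 25 ✓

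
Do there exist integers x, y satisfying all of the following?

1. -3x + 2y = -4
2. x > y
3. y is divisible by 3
No

A contradictory subset is {-3x + 2y = -4, y is divisible by 3}. No integer assignment can satisfy these jointly:

  - -3x + 2y = -4: is a linear equation tying the variables together
  - y is divisible by 3: restricts y to multiples of 3

Modular obstruction: writing y = 3y', every remaining term of the linear equation is divisible by 3, so the left side is ≡ 0 (mod 3); but the right side -4 ≡ 2 (mod 3). No integers can satisfy it.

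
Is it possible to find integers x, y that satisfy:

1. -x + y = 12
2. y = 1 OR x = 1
Yes

Take x = 1, y = 13. Substituting into each constraint:
  (1) (-1) + 13 = 12 ✓
  (2) x = 1, target 1 ✓ (second branch holds)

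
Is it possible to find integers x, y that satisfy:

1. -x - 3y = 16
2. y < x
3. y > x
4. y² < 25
No

A contradictory subset is {y < x, y > x}. No integer assignment can satisfy these jointly:

  - y < x: bounds one variable relative to another variable
  - y > x: bounds one variable relative to another variable

Direct contradiction: x > y and y > x cannot both hold.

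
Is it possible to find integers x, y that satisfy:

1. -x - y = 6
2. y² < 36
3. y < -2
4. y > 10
No

A contradictory subset is {y < -2, y > 10}. No integer assignment can satisfy these jointly:

  - y < -2: bounds one variable relative to a constant
  - y > 10: bounds one variable relative to a constant

Direct contradiction: the bounds on y require y ≥ 11 and y ≤ -3 simultaneously, which is empty.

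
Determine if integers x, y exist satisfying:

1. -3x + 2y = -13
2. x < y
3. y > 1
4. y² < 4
No

A contradictory subset is {y > 1, y² < 4}. No integer assignment can satisfy these jointly:

  - y > 1: bounds one variable relative to a constant
  - y² < 4: restricts y to |y| ≤ 1

Direct contradiction: the bounds on y require y ≥ 2 and y ≤ 1 simultaneously, which is empty.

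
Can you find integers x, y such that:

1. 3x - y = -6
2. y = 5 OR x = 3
Yes

Take x = 3, y = 15. Substituting into each constraint:
  (1) 3(3) + (-15) = -6 ✓
  (2) x = 3, target 3 ✓ (second branch holds)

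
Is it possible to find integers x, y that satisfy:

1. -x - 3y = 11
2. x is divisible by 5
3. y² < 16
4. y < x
No

The full constraint system is jointly infeasible over the integers. Each constraint and what it forces:

  - -x - 3y = 11: is a linear equation tying the variables together
  - x is divisible by 5: restricts x to multiples of 5
  - y² < 16: restricts y to |y| ≤ 3
  - y < x: bounds one variable relative to another variable

The bounds confine y to {-3, -2, -1, 0, 1, 2, 3}. For each value, substitute into the equation:
  • y = -3: the equation forces x = -2, but 5 does not divide -2.
  • y = -2: the equation forces x = -5, but x > y fails since -5 ≤ -2.
  • y = -1: the equation forces x = -8, but 5 does not divide -8.
  • y = 0: the equation forces x = -11, but 5 does not divide -11.
  • y = 1: the equation forces x = -14, but 5 does not divide -14.
  • y = 2: the equation forces x = -17, but 5 does not divide -17.
  • y = 3: the equation forces x = -20, but x > y fails since -20 ≤ 3.
Every case fails, so no integer solution exists.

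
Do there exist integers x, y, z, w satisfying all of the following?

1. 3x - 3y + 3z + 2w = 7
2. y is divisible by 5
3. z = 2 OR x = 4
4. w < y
Yes

Take x = 4, y = 0, z = -1, w = -1. Substituting into each constraint:
  (1) 3(4) - 3(0) + 3(-1) + 2(-1) = 7 ✓
  (2) 0 = 5 × 0, remainder 0 ✓
  (3) x = 4, target 4 ✓ (second branch holds)
  (4) -1 < 0 ✓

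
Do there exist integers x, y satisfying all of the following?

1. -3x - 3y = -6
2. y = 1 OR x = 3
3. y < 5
Yes

Take x = 3, y = -1. Substituting into each constraint:
  (1) -3(3) - 3(-1) = -6 ✓
  (2) x = 3, target 3 ✓ (second branch holds)
  (3) -1 < 5 ✓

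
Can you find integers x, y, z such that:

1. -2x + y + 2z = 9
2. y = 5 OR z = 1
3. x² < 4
Yes

Take x = 0, y = 7, z = 1. Substituting into each constraint:
  (1) -2(0) + 7 + 2(1) = 9 ✓
  (2) z = 1, target 1 ✓ (second branch holds)
  (3) x² = (0)² = 0, and 0 < 4 ✓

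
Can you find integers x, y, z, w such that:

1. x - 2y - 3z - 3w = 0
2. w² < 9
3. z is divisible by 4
Yes

Take x = 0, y = 0, z = 0, w = 0. Substituting into each constraint:
  (1) 0 - 2(0) - 3(0) - 3(0) = 0 ✓
  (2) w² = (0)² = 0, and 0 < 9 ✓
  (3) 0 = 4 × 0, remainder 0 ✓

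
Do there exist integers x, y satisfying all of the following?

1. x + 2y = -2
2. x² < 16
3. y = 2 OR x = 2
Yes

Take x = 2, y = -2. Substituting into each constraint:
  (1) 2 + 2(-2) = -2 ✓
  (2) x² = (2)² = 4, and 4 < 16 ✓
  (3) x = 2, target 2 ✓ (second branch holds)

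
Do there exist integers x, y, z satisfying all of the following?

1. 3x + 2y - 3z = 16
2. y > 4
Yes

Take x = 0, y = 5, z = -2. Substituting into each constraint:
  (1) 3(0) + 2(5) - 3(-2) = 16 ✓
  (2) 5 > 4 ✓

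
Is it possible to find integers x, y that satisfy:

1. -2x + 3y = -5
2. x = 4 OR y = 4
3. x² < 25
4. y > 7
No

A contradictory subset is {-2x + 3y = -5, x = 4 OR y = 4, y > 7}. No integer assignment can satisfy these jointly:

  - -2x + 3y = -5: is a linear equation tying the variables together
  - x = 4 OR y = 4: forces a choice: either x = 4 or y = 4
  - y > 7: bounds one variable relative to a constant

Split on the disjunction (x = 4 OR y = 4):
  • If x = 4: the equation forces y = 1, which contradicts the bound y ≥ 8.
  • If y = 4: this contradicts the bound y ≥ 8.
Both branches are infeasible, so the system has no integer solution.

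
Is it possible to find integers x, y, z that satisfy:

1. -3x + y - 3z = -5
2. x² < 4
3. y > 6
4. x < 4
Yes

Take x = 0, y = 7, z = 4. Substituting into each constraint:
  (1) -3(0) + 7 - 3(4) = -5 ✓
  (2) x² = (0)² = 0, and 0 < 4 ✓
  (3) 7 > 6 ✓
  (4) 0 < 4 ✓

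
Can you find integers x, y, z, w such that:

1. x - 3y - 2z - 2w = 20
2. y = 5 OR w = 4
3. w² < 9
Yes

Take x = -3, y = 5, z = -19, w = 0. Substituting into each constraint:
  (1) (-3) - 3(5) - 2(-19) - 2(0) = 20 ✓
  (2) y = 5, target 5 ✓ (first branch holds)
  (3) w² = (0)² = 0, and 0 < 9 ✓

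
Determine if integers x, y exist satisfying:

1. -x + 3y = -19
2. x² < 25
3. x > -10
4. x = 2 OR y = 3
No

A contradictory subset is {-x + 3y = -19, x² < 25, x = 2 OR y = 3}. No integer assignment can satisfy these jointly:

  - -x + 3y = -19: is a linear equation tying the variables together
  - x² < 25: restricts x to |x| ≤ 4
  - x = 2 OR y = 3: forces a choice: either x = 2 or y = 3

Split on the disjunction (x = 2 OR y = 3):
  • If x = 2: with x = 2, every remaining term of the linear equation is divisible by 3, so the left side is ≡ 0 (mod 3); but the right side -17 ≡ 1 (mod 3). No integers can satisfy it.
  • If y = 3: the equation forces x = 28, but x² < 25 requires |x| ≤ 4.
Both branches are infeasible, so the system has no integer solution.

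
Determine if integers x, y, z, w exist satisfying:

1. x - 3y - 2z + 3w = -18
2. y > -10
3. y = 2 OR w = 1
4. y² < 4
Yes

Take x = 0, y = 1, z = 9, w = 1. Substituting into each constraint:
  (1) 0 - 3(1) - 2(9) + 3(1) = -18 ✓
  (2) 1 > -10 ✓
  (3) w = 1, target 1 ✓ (second branch holds)
  (4) y² = (1)² = 1, and 1 < 4 ✓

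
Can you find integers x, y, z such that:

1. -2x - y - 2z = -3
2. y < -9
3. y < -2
Yes

Take x = 7, y = -11, z = 0. Substituting into each constraint:
  (1) -2(7) + 11 - 2(0) = -3 ✓
  (2) -11 < -9 ✓
  (3) -11 < -2 ✓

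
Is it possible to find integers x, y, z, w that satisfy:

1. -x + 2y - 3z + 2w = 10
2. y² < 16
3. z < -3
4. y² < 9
Yes

Take x = 2, y = 0, z = -4, w = 0. Substituting into each constraint:
  (1) (-2) + 2(0) - 3(-4) + 2(0) = 10 ✓
  (2) y² = (0)² = 0, and 0 < 16 ✓
  (3) -4 < -3 ✓
  (4) y² = (0)² = 0, and 0 < 9 ✓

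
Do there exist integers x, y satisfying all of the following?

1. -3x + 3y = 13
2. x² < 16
No

Even the single constraint (-3x + 3y = 13) is infeasible over the integers.

  - -3x + 3y = 13: every term on the left is divisible by 3, so the LHS ≡ 0 (mod 3), but the RHS 13 is not — no integer solution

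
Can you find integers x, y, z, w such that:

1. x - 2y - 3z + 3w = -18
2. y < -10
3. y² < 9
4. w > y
No

A contradictory subset is {y < -10, y² < 9}. No integer assignment can satisfy these jointly:

  - y < -10: bounds one variable relative to a constant
  - y² < 9: restricts y to |y| ≤ 2

Direct contradiction: the bounds on y require y ≥ -2 and y ≤ -11 simultaneously, which is empty.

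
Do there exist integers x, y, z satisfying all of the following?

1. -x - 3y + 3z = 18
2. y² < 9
Yes

Take x = 0, y = 0, z = 6. Substituting into each constraint:
  (1) 0 - 3(0) + 3(6) = 18 ✓
  (2) y² = (0)² = 0, and 0 < 9 ✓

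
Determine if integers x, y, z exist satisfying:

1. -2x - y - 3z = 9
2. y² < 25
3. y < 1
Yes

Take x = 0, y = 0, z = -3. Substituting into each constraint:
  (1) -2(0) + 0 - 3(-3) = 9 ✓
  (2) y² = (0)² = 0, and 0 < 25 ✓
  (3) 0 < 1 ✓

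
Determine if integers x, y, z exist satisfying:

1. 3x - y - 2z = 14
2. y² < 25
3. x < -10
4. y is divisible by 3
Yes

Take x = -12, y = 0, z = -25. Substituting into each constraint:
  (1) 3(-12) + 0 - 2(-25) = 14 ✓
  (2) y² = (0)² = 0, and 0 < 25 ✓
  (3) -12 < -10 ✓
  (4) 0 = 3 × 0, remainder 0 ✓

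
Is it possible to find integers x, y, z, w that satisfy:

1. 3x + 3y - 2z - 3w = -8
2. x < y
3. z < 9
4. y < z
Yes

Take x = -1, y = 0, z = 1, w = 1. Substituting into each constraint:
  (1) 3(-1) + 3(0) - 2(1) - 3(1) = -8 ✓
  (2) -1 < 0 ✓
  (3) 1 < 9 ✓
  (4) 0 < 1 ✓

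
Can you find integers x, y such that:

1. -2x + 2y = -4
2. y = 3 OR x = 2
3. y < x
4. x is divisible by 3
No

A contradictory subset is {-2x + 2y = -4, y = 3 OR x = 2, x is divisible by 3}. No integer assignment can satisfy these jointly:

  - -2x + 2y = -4: is a linear equation tying the variables together
  - y = 3 OR x = 2: forces a choice: either y = 3 or x = 2
  - x is divisible by 3: restricts x to multiples of 3

Split on the disjunction (y = 3 OR x = 2):
  • If y = 3: with y = 3, writing x = 3x', every remaining term of the linear equation is divisible by 6, so the left side is ≡ 0 (mod 6); but the right side -10 ≡ 2 (mod 6). No integers can satisfy it.
  • If x = 2: this contradicts the divisibility constraint — 2 is not a multiple of 3.
Both branches are infeasible, so the system has no integer solution.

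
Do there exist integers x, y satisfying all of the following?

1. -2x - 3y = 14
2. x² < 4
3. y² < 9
No

The full constraint system is jointly infeasible over the integers. Each constraint and what it forces:

  - -2x - 3y = 14: is a linear equation tying the variables together
  - x² < 4: restricts x to |x| ≤ 1
  - y² < 9: restricts y to |y| ≤ 2

Range argument: with x ∈ [-1, 1], y ∈ [-2, 2], the left side of the equation is at most 8, but the right side is 14 > 8. No integer solution exists.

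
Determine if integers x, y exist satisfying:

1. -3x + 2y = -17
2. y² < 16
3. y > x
No

The full constraint system is jointly infeasible over the integers. Each constraint and what it forces:

  - -3x + 2y = -17: is a linear equation tying the variables together
  - y² < 16: restricts y to |y| ≤ 3
  - y > x: bounds one variable relative to another variable

Propagating the comparison: x < y and y ≤ 3 give x ≤ 2. Range argument: with x ∈ [−∞, 2], y ∈ [-3, 3], the left side of the equation is at least -12, but the right side is -17 < -12. No integer solution exists.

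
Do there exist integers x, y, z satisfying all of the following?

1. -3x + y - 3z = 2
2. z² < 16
Yes

Take x = 0, y = 2, z = 0. Substituting into each constraint:
  (1) -3(0) + 2 - 3(0) = 2 ✓
  (2) z² = (0)² = 0, and 0 < 16 ✓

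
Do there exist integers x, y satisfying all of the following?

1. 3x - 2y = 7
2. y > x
Yes

Take x = 9, y = 10. Substituting into each constraint:
  (1) 3(9) - 2(10) = 7 ✓
  (2) 10 > 9 ✓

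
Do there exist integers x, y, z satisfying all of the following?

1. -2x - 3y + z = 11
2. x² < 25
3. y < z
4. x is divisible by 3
Yes

Take x = 0, y = -5, z = -4. Substituting into each constraint:
  (1) -2(0) - 3(-5) + (-4) = 11 ✓
  (2) x² = (0)² = 0, and 0 < 25 ✓
  (3) -5 < -4 ✓
  (4) 0 = 3 × 0, remainder 0 ✓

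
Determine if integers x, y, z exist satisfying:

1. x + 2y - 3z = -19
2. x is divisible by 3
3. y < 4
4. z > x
Yes

Take x = 0, y = -8, z = 1. Substituting into each constraint:
  (1) 0 + 2(-8) - 3(1) = -19 ✓
  (2) 0 = 3 × 0, remainder 0 ✓
  (3) -8 < 4 ✓
  (4) 1 > 0 ✓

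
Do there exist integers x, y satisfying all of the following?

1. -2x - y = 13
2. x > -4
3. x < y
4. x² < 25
No

A contradictory subset is {-2x - y = 13, x > -4, x < y}. No integer assignment can satisfy these jointly:

  - -2x - y = 13: is a linear equation tying the variables together
  - x > -4: bounds one variable relative to a constant
  - x < y: bounds one variable relative to another variable

Propagating the comparison: y > x and x ≥ -3 give y ≥ -2. Range argument: with x ∈ [-3, ∞], y ∈ [-2, ∞], the left side of the equation is at most 8, but the right side is 13 > 8. No integer solution exists.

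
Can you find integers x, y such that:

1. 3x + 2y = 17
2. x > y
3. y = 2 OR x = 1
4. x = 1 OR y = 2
No

A contradictory subset is {3x + 2y = 17, x > y, x = 1 OR y = 2}. No integer assignment can satisfy these jointly:

  - 3x + 2y = 17: is a linear equation tying the variables together
  - x > y: bounds one variable relative to another variable
  - x = 1 OR y = 2: forces a choice: either x = 1 or y = 2

Split on the disjunction (x = 1 OR y = 2):
  • If x = 1: the equation forces y = 7, giving (x, y) = (1, 7), which violates x > y.
  • If y = 2: with y = 2, every remaining term of the linear equation is divisible by 3, so the left side is ≡ 0 (mod 3); but the right side 13 ≡ 1 (mod 3). No integers can satisfy it.
Both branches are infeasible, so the system has no integer solution.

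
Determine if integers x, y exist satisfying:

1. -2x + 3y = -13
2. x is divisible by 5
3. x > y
Yes

Take x = 5, y = -1. Substituting into each constraint:
  (1) -2(5) + 3(-1) = -13 ✓
  (2) 5 = 5 × 1, remainder 0 ✓
  (3) 5 > -1 ✓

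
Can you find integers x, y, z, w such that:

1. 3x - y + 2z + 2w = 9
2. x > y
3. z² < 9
Yes

Take x = 0, y = -1, z = 0, w = 4. Substituting into each constraint:
  (1) 3(0) + 1 + 2(0) + 2(4) = 9 ✓
  (2) 0 > -1 ✓
  (3) z² = (0)² = 0, and 0 < 9 ✓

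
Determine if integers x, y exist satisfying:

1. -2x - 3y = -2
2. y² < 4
Yes

Take x = 1, y = 0. Substituting into each constraint:
  (1) -2(1) - 3(0) = -2 ✓
  (2) y² = (0)² = 0, and 0 < 4 ✓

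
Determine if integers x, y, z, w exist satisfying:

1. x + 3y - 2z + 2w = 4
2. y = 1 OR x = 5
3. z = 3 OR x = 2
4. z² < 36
Yes

Take x = 5, y = 1, z = 3, w = 1. Substituting into each constraint:
  (1) 5 + 3(1) - 2(3) + 2(1) = 4 ✓
  (2) y = 1, target 1 ✓ (first branch holds)
  (3) z = 3, target 3 ✓ (first branch holds)
  (4) z² = (3)² = 9, and 9 < 36 ✓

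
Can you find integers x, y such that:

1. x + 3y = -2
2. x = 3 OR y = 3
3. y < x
No

The full constraint system is jointly infeasible over the integers. Each constraint and what it forces:

  - x + 3y = -2: is a linear equation tying the variables together
  - x = 3 OR y = 3: forces a choice: either x = 3 or y = 3
  - y < x: bounds one variable relative to another variable

Split on the disjunction (x = 3 OR y = 3):
  • If x = 3: with x = 3, every remaining term of the linear equation is divisible by 3, so the left side is ≡ 0 (mod 3); but the right side -5 ≡ 1 (mod 3). No integers can satisfy it.
  • If y = 3: the equation forces x = -11, giving (y, x) = (3, -11), which violates x > y.
Both branches are infeasible, so the system has no integer solution.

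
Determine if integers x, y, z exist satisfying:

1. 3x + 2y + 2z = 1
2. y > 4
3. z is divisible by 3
Yes

Take x = -3, y = 5, z = 0. Substituting into each constraint:
  (1) 3(-3) + 2(5) + 2(0) = 1 ✓
  (2) 5 > 4 ✓
  (3) 0 = 3 × 0, remainder 0 ✓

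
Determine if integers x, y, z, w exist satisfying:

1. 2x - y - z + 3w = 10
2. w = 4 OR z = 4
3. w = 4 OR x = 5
Yes

Take x = 0, y = 2, z = 0, w = 4. Substituting into each constraint:
  (1) 2(0) + (-2) + 0 + 3(4) = 10 ✓
  (2) w = 4, target 4 ✓ (first branch holds)
  (3) w = 4, target 4 ✓ (first branch holds)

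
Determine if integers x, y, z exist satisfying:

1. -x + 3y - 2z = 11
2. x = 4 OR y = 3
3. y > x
Yes

Take x = 2, y = 3, z = -2. Substituting into each constraint:
  (1) (-2) + 3(3) - 2(-2) = 11 ✓
  (2) y = 3, target 3 ✓ (second branch holds)
  (3) 3 > 2 ✓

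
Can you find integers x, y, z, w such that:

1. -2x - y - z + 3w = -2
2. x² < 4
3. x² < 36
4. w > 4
Yes

Take x = 0, y = 0, z = 17, w = 5. Substituting into each constraint:
  (1) -2(0) + 0 + (-17) + 3(5) = -2 ✓
  (2) x² = (0)² = 0, and 0 < 4 ✓
  (3) x² = (0)² = 0, and 0 < 36 ✓
  (4) 5 > 4 ✓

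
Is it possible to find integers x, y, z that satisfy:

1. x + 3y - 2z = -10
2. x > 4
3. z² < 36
Yes

Take x = 5, y = -5, z = 0. Substituting into each constraint:
  (1) 5 + 3(-5) - 2(0) = -10 ✓
  (2) 5 > 4 ✓
  (3) z² = (0)² = 0, and 0 < 36 ✓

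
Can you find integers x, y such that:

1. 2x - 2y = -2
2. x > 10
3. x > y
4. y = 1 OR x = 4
No

A contradictory subset is {2x - 2y = -2, x > y}. No integer assignment can satisfy these jointly:

  - 2x - 2y = -2: is a linear equation tying the variables together
  - x > y: bounds one variable relative to another variable

From the equation, x − y = -1, i.e. x − y = -1; but x > y requires x − y ≥ 1. Contradiction.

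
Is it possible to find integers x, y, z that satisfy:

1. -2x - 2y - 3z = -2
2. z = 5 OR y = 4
Yes

Take x = -12, y = 4, z = 6. Substituting into each constraint:
  (1) -2(-12) - 2(4) - 3(6) = -2 ✓
  (2) y = 4, target 4 ✓ (second branch holds)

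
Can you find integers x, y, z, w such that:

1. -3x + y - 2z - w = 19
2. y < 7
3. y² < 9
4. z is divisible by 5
Yes

Take x = -7, y = 0, z = 0, w = 2. Substituting into each constraint:
  (1) -3(-7) + 0 - 2(0) + (-2) = 19 ✓
  (2) 0 < 7 ✓
  (3) y² = (0)² = 0, and 0 < 9 ✓
  (4) 0 = 5 × 0, remainder 0 ✓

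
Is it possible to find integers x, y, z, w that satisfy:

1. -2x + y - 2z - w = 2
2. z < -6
Yes

Take x = 0, y = 0, z = -7, w = 12. Substituting into each constraint:
  (1) -2(0) + 0 - 2(-7) + (-12) = 2 ✓
  (2) -7 < -6 ✓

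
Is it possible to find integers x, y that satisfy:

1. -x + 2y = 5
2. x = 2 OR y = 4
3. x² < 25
Yes

Take x = 3, y = 4. Substituting into each constraint:
  (1) (-3) + 2(4) = 5 ✓
  (2) y = 4, target 4 ✓ (second branch holds)
  (3) x² = (3)² = 9, and 9 < 25 ✓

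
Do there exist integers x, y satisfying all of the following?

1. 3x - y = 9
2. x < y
Yes

Take x = 5, y = 6. Substituting into each constraint:
  (1) 3(5) + (-6) = 9 ✓
  (2) 5 < 6 ✓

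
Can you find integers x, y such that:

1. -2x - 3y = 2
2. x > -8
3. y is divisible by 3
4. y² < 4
Yes

Take x = -1, y = 0. Substituting into each constraint:
  (1) -2(-1) - 3(0) = 2 ✓
  (2) -1 > -8 ✓
  (3) 0 = 3 × 0, remainder 0 ✓
  (4) y² = (0)² = 0, and 0 < 4 ✓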